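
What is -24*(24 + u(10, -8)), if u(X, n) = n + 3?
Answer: -456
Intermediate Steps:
u(X, n) = 3 + n
-24*(24 + u(10, -8)) = -24*(24 + (3 - 8)) = -24*(24 - 5) = -24*19 = -456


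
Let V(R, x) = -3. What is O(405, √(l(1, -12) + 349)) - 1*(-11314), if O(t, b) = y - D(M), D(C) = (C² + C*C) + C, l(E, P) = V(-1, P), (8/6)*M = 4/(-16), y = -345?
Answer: 1404047/128 ≈ 10969.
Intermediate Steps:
M = -3/16 (M = 3*(4/(-16))/4 = 3*(4*(-1/16))/4 = (¾)*(-¼) = -3/16 ≈ -0.18750)
l(E, P) = -3
D(C) = C + 2*C² (D(C) = (C² + C²) + C = 2*C² + C = C + 2*C²)
O(t, b) = -44145/128 (O(t, b) = -345 - (-3)*(1 + 2*(-3/16))/16 = -345 - (-3)*(1 - 3/8)/16 = -345 - (-3)*5/(16*8) = -345 - 1*(-15/128) = -345 + 15/128 = -44145/128)
O(405, √(l(1, -12) + 349)) - 1*(-11314) = -44145/128 - 1*(-11314) = -44145/128 + 11314 = 1404047/128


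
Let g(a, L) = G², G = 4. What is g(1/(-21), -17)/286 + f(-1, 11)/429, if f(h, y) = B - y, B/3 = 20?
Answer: 73/429 ≈ 0.17016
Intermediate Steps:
B = 60 (B = 3*20 = 60)
g(a, L) = 16 (g(a, L) = 4² = 16)
f(h, y) = 60 - y
g(1/(-21), -17)/286 + f(-1, 11)/429 = 16/286 + (60 - 1*11)/429 = 16*(1/286) + (60 - 11)*(1/429) = 8/143 + 49*(1/429) = 8/143 + 49/429 = 73/429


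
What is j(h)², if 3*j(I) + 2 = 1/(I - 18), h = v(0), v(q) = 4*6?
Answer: 121/324 ≈ 0.37346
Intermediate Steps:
v(q) = 24
h = 24
j(I) = -⅔ + 1/(3*(-18 + I)) (j(I) = -⅔ + 1/(3*(I - 18)) = -⅔ + 1/(3*(-18 + I)))
j(h)² = ((37 - 2*24)/(3*(-18 + 24)))² = ((⅓)*(37 - 48)/6)² = ((⅓)*(⅙)*(-11))² = (-11/18)² = 121/324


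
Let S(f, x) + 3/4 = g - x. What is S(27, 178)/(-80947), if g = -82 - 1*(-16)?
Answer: 979/323788 ≈ 0.0030236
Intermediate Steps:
g = -66 (g = -82 + 16 = -66)
S(f, x) = -267/4 - x (S(f, x) = -¾ + (-66 - x) = -267/4 - x)
S(27, 178)/(-80947) = (-267/4 - 1*178)/(-80947) = (-267/4 - 178)*(-1/80947) = -979/4*(-1/80947) = 979/323788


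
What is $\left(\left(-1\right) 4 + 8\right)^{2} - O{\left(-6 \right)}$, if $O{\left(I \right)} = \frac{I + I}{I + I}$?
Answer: $15$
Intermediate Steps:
$O{\left(I \right)} = 1$ ($O{\left(I \right)} = \frac{2 I}{2 I} = 2 I \frac{1}{2 I} = 1$)
$\left(\left(-1\right) 4 + 8\right)^{2} - O{\left(-6 \right)} = \left(\left(-1\right) 4 + 8\right)^{2} - 1 = \left(-4 + 8\right)^{2} - 1 = 4^{2} - 1 = 16 - 1 = 15$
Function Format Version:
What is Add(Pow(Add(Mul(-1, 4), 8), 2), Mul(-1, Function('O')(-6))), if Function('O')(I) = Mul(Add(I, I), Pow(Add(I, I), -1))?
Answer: 15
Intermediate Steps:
Function('O')(I) = 1 (Function('O')(I) = Mul(Mul(2, I), Pow(Mul(2, I), -1)) = Mul(Mul(2, I), Mul(Rational(1, 2), Pow(I, -1))) = 1)
Add(Pow(Add(Mul(-1, 4), 8), 2), Mul(-1, Function('O')(-6))) = Add(Pow(Add(Mul(-1, 4), 8), 2), Mul(-1, 1)) = Add(Pow(Add(-4, 8), 2), -1) = Add(Pow(4, 2), -1) = Add(16, -1) = 15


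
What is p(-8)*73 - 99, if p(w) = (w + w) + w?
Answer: -1851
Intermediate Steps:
p(w) = 3*w (p(w) = 2*w + w = 3*w)
p(-8)*73 - 99 = (3*(-8))*73 - 99 = -24*73 - 99 = -1752 - 99 = -1851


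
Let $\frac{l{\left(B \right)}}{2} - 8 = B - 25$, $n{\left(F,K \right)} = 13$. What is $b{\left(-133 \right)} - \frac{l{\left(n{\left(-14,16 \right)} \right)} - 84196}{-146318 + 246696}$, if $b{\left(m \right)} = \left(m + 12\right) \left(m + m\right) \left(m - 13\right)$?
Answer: $- \frac{235845898382}{50189} \approx -4.6992 \cdot 10^{6}$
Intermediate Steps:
$l{\left(B \right)} = -34 + 2 B$ ($l{\left(B \right)} = 16 + 2 \left(B - 25\right) = 16 + 2 \left(-25 + B\right) = 16 + \left(-50 + 2 B\right) = -34 + 2 B$)
$b{\left(m \right)} = 2 m \left(-13 + m\right) \left(12 + m\right)$ ($b{\left(m \right)} = \left(12 + m\right) 2 m \left(-13 + m\right) = 2 m \left(-13 + m\right) \left(12 + m\right)$)
$b{\left(-133 \right)} - \frac{l{\left(n{\left(-14,16 \right)} \right)} - 84196}{-146318 + 246696} = 2 \left(-133\right) \left(-156 + \left(-133\right)^{2} - -133\right) - \frac{\left(-34 + 2 \cdot 13\right) - 84196}{-146318 + 246696} = 2 \left(-133\right) \left(-156 + 17689 + 133\right) - \frac{\left(-34 + 26\right) - 84196}{100378} = 2 \left(-133\right) 17666 - \left(-8 - 84196\right) \frac{1}{100378} = -4699156 - \left(-84204\right) \frac{1}{100378} = -4699156 - - \frac{42102}{50189} = -4699156 + \frac{42102}{50189} = - \frac{235845898382}{50189}$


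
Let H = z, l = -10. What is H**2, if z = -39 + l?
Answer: 2401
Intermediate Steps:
z = -49 (z = -39 - 10 = -49)
H = -49
H**2 = (-49)**2 = 2401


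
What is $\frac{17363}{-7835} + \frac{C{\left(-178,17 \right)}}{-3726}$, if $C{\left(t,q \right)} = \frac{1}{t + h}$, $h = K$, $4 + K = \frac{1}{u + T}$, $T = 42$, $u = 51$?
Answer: $- \frac{72996955133}{32939671950} \approx -2.2161$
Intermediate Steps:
$K = - \frac{371}{93}$ ($K = -4 + \frac{1}{51 + 42} = -4 + \frac{1}{93} = - \frac{371}{93} \approx -3.9892$)
$h = - \frac{371}{93} \approx -3.9892$
$C{\left(t,q \right)} = \frac{1}{- \frac{371}{93} + t}$ ($C{\left(t,q \right)} = \frac{1}{t - \frac{371}{93}} = \frac{1}{- \frac{371}{93} + t}$)
$\frac{17363}{-7835} + \frac{C{\left(-178,17 \right)}}{-3726} = \frac{17363}{-7835} + \frac{93 \frac{1}{-371 + 93 \left(-178\right)}}{-3726} = 17363 \left(- \frac{1}{7835}\right) + \frac{93}{-371 - 16554} \left(- \frac{1}{3726}\right) = - \frac{17363}{7835} + \frac{93}{-16925} \left(- \frac{1}{3726}\right) = - \frac{17363}{7835} + 93 \left(- \frac{1}{16925}\right) \left(- \frac{1}{3726}\right) = - \frac{17363}{7835} - - \frac{31}{21020850} = - \frac{17363}{7835} + \frac{31}{21020850} = - \frac{72996955133}{32939671950}$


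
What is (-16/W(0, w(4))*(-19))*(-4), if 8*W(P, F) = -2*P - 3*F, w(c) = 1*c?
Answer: 2432/3 ≈ 810.67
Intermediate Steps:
w(c) = c
W(P, F) = -3*F/8 - P/4 (W(P, F) = (-2*P - 3*F)/8 = (-3*F - 2*P)/8 = -3*F/8 - P/4)
(-16/W(0, w(4))*(-19))*(-4) = (-16/(-3/8*4 - ¼*0)*(-19))*(-4) = (-16/(-3/2 + 0)*(-19))*(-4) = (-16/(-3/2)*(-19))*(-4) = (-16*(-⅔)*(-19))*(-4) = ((32/3)*(-19))*(-4) = -608/3*(-4) = 2432/3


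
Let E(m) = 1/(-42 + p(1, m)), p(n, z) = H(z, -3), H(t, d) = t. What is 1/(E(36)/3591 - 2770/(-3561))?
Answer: 25575102/19892953 ≈ 1.2856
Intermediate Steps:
p(n, z) = z
E(m) = 1/(-42 + m)
1/(E(36)/3591 - 2770/(-3561)) = 1/(1/((-42 + 36)*3591) - 2770/(-3561)) = 1/((1/3591)/(-6) - 2770*(-1/3561)) = 1/(-⅙*1/3591 + 2770/3561) = 1/(-1/21546 + 2770/3561) = 1/(19892953/25575102) = 25575102/19892953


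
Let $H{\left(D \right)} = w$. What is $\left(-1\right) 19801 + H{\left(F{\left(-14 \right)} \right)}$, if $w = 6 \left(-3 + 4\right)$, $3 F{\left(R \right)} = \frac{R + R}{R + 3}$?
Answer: $-19795$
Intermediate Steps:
$F{\left(R \right)} = \frac{2 R}{3 \left(3 + R\right)}$ ($F{\left(R \right)} = \frac{\left(R + R\right) \frac{1}{R + 3}}{3} = \frac{2 R \frac{1}{3 + R}}{3} = \frac{2 R}{3 \left(3 + R\right)}$)
$w = 6$ ($w = 6 \cdot 1 = 6$)
$H{\left(D \right)} = 6$
$\left(-1\right) 19801 + H{\left(F{\left(-14 \right)} \right)} = \left(-1\right) 19801 + 6 = -19801 + 6 = -19795$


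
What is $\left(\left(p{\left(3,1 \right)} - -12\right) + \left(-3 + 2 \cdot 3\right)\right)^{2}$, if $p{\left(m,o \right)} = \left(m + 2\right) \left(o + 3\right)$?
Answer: $1225$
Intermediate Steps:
$p{\left(m,o \right)} = \left(2 + m\right) \left(3 + o\right)$
$\left(\left(p{\left(3,1 \right)} - -12\right) + \left(-3 + 2 \cdot 3\right)\right)^{2} = \left(\left(\left(6 + 2 \cdot 1 + 3 \cdot 3 + 3 \cdot 1\right) - -12\right) + \left(-3 + 2 \cdot 3\right)\right)^{2} = \left(\left(\left(6 + 2 + 9 + 3\right) + 12\right) + \left(-3 + 6\right)\right)^{2} = \left(\left(20 + 12\right) + 3\right)^{2} = \left(32 + 3\right)^{2} = 35^{2} = 1225$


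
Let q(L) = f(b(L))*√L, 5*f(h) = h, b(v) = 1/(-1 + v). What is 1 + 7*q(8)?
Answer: 1 + 2*√2/5 ≈ 1.5657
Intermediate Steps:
f(h) = h/5
q(L) = √L/(5*(-1 + L)) (q(L) = (1/(5*(-1 + L)))*√L = √L/(5*(-1 + L)))
1 + 7*q(8) = 1 + 7*(√8/(5*(-1 + 8))) = 1 + 7*((⅕)*(2*√2)/7) = 1 + 7*((⅕)*(2*√2)*(⅐)) = 1 + 7*(2*√2/35) = 1 + 2*√2/5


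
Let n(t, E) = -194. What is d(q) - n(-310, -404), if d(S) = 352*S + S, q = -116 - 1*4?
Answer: -42166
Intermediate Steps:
q = -120 (q = -116 - 4 = -120)
d(S) = 353*S
d(q) - n(-310, -404) = 353*(-120) - 1*(-194) = -42360 + 194 = -42166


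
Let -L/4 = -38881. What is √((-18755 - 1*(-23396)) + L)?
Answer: √160165 ≈ 400.21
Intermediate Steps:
L = 155524 (L = -4*(-38881) = 155524)
√((-18755 - 1*(-23396)) + L) = √((-18755 - 1*(-23396)) + 155524) = √((-18755 + 23396) + 155524) = √(4641 + 155524) = √160165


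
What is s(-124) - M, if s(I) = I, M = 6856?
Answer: -6980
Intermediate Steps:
s(-124) - M = -124 - 1*6856 = -124 - 6856 = -6980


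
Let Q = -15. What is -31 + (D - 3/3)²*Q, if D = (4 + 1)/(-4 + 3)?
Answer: -571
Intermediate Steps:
D = -5 (D = 5/(-1) = 5*(-1) = -5)
-31 + (D - 3/3)²*Q = -31 + (-5 - 3/3)²*(-15) = -31 + (-5 - 3*⅓)²*(-15) = -31 + (-5 - 1)²*(-15) = -31 + (-6)²*(-15) = -31 + 36*(-15) = -31 - 540 = -571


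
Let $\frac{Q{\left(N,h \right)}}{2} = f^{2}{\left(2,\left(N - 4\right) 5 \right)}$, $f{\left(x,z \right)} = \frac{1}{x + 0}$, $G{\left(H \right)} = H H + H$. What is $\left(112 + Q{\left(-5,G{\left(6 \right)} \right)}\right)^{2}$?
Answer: $\frac{50625}{4} \approx 12656.0$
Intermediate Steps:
$G{\left(H \right)} = H + H^{2}$ ($G{\left(H \right)} = H^{2} + H = H + H^{2}$)
$f{\left(x,z \right)} = \frac{1}{x}$
$Q{\left(N,h \right)} = \frac{1}{2}$ ($Q{\left(N,h \right)} = 2 \left(\frac{1}{2}\right)^{2} = \frac{2}{4} = 2 \cdot \frac{1}{4} = \frac{1}{2}$)
$\left(112 + Q{\left(-5,G{\left(6 \right)} \right)}\right)^{2} = \left(112 + \frac{1}{2}\right)^{2} = \left(\frac{225}{2}\right)^{2} = \frac{50625}{4}$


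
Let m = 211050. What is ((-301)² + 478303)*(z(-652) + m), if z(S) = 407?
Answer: 120298733128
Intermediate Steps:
((-301)² + 478303)*(z(-652) + m) = ((-301)² + 478303)*(407 + 211050) = (90601 + 478303)*211457 = 568904*211457 = 120298733128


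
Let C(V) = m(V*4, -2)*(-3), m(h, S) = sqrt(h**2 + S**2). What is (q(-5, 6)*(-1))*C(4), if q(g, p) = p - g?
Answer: 66*sqrt(65) ≈ 532.11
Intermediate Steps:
m(h, S) = sqrt(S**2 + h**2)
C(V) = -3*sqrt(4 + 16*V**2) (C(V) = sqrt((-2)**2 + (V*4)**2)*(-3) = sqrt(4 + (4*V)**2)*(-3) = sqrt(4 + 16*V**2)*(-3) = -3*sqrt(4 + 16*V**2))
(q(-5, 6)*(-1))*C(4) = ((6 - 1*(-5))*(-1))*(-6*sqrt(1 + 4*4**2)) = ((6 + 5)*(-1))*(-6*sqrt(1 + 4*16)) = (11*(-1))*(-6*sqrt(1 + 64)) = -(-66)*sqrt(65) = 66*sqrt(65)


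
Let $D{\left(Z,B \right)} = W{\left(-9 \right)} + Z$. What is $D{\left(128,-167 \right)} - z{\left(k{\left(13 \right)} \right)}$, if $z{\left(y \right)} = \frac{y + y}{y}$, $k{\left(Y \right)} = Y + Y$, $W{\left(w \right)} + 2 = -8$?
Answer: $116$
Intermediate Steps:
$W{\left(w \right)} = -10$ ($W{\left(w \right)} = -2 - 8 = -10$)
$k{\left(Y \right)} = 2 Y$
$D{\left(Z,B \right)} = -10 + Z$
$z{\left(y \right)} = 2$ ($z{\left(y \right)} = \frac{2 y}{y} = 2$)
$D{\left(128,-167 \right)} - z{\left(k{\left(13 \right)} \right)} = \left(-10 + 128\right) - 2 = 118 - 2 = 116$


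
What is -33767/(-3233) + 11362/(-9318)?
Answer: 138953780/15062547 ≈ 9.2251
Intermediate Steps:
-33767/(-3233) + 11362/(-9318) = -33767*(-1/3233) + 11362*(-1/9318) = 33767/3233 - 5681/4659 = 138953780/15062547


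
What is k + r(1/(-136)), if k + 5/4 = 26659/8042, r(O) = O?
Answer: 1125221/546856 ≈ 2.0576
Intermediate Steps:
k = 33213/16084 (k = -5/4 + 26659/8042 = 33213/16084 ≈ 2.0650)
k + r(1/(-136)) = 33213/16084 + 1/(-136) = 33213/16084 - 1/136 = 1125221/546856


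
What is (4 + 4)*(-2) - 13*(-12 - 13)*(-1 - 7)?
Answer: -2616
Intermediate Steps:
(4 + 4)*(-2) - 13*(-12 - 13)*(-1 - 7) = 8*(-2) - (-325)*(-8) = -16 - 13*200 = -16 - 2600 = -2616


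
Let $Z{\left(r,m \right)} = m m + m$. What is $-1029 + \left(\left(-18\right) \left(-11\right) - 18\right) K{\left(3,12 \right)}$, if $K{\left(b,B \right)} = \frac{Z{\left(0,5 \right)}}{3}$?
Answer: $771$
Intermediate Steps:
$Z{\left(r,m \right)} = m + m^{2}$ ($Z{\left(r,m \right)} = m^{2} + m = m + m^{2}$)
$K{\left(b,B \right)} = 10$ ($K{\left(b,B \right)} = \frac{5 \left(1 + 5\right)}{3} = 5 \cdot 6 \cdot \frac{1}{3} = 30 \cdot \frac{1}{3} = 10$)
$-1029 + \left(\left(-18\right) \left(-11\right) - 18\right) K{\left(3,12 \right)} = -1029 + \left(\left(-18\right) \left(-11\right) - 18\right) 10 = -1029 + \left(198 - 18\right) 10 = -1029 + 180 \cdot 10 = -1029 + 1800 = 771$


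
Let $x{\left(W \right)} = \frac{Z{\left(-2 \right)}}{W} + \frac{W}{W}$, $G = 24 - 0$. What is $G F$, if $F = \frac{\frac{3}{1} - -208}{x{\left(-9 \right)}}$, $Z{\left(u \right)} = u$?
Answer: $\frac{45576}{11} \approx 4143.3$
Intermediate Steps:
$G = 24$ ($G = 24 + 0 = 24$)
$x{\left(W \right)} = 1 - \frac{2}{W}$ ($x{\left(W \right)} = - \frac{2}{W} + \frac{W}{W} = - \frac{2}{W} + 1 = 1 - \frac{2}{W}$)
$F = \frac{1899}{11}$ ($F = \frac{\frac{3}{1} - -208}{\frac{1}{-9} \left(-2 - 9\right)} = \frac{3 \cdot 1 + 208}{\left(- \frac{1}{9}\right) \left(-11\right)} = \frac{3 + 208}{\frac{11}{9}} = 211 \cdot \frac{9}{11} = \frac{1899}{11} \approx 172.64$)
$G F = 24 \cdot \frac{1899}{11} = \frac{45576}{11}$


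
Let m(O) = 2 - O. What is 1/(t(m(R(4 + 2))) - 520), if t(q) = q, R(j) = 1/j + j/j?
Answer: -6/3115 ≈ -0.0019262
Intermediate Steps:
R(j) = 1 + 1/j (R(j) = 1/j + 1 = 1 + 1/j)
1/(t(m(R(4 + 2))) - 520) = 1/((2 - (1 + (4 + 2))/(4 + 2)) - 520) = 1/((2 - (1 + 6)/6) - 520) = 1/((2 - 7/6) - 520) = 1/(5/6 - 520) = 1/(-3115/6) = -6/3115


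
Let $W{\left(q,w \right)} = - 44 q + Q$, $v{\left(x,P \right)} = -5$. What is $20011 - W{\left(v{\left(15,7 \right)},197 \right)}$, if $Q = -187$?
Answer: $19978$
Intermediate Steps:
$W{\left(q,w \right)} = -187 - 44 q$ ($W{\left(q,w \right)} = - 44 q - 187 = -187 - 44 q$)
$20011 - W{\left(v{\left(15,7 \right)},197 \right)} = 20011 - \left(-187 - -220\right) = 20011 - \left(-187 + 220\right) = 20011 - 33 = 19978$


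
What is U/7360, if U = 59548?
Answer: 14887/1840 ≈ 8.0908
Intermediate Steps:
U/7360 = 59548/7360 = 59548*(1/7360) = 14887/1840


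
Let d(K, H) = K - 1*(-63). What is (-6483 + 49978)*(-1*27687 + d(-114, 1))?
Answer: -1206464310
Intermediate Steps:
d(K, H) = 63 + K (d(K, H) = K + 63 = 63 + K)
(-6483 + 49978)*(-1*27687 + d(-114, 1)) = (-6483 + 49978)*(-1*27687 + (63 - 114)) = 43495*(-27687 - 51) = 43495*(-27738) = -1206464310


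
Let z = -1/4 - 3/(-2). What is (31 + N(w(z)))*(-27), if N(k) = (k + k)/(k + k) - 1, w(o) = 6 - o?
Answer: -837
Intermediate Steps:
z = 5/4 (z = -1*1/4 - 3*(-1/2) = -1/4 + 3/2 = 5/4 ≈ 1.2500)
N(k) = 0 (N(k) = (2*k)/((2*k)) - 1 = (2*k)*(1/(2*k)) - 1 = 1 - 1 = 0)
(31 + N(w(z)))*(-27) = (31 + 0)*(-27) = 31*(-27) = -837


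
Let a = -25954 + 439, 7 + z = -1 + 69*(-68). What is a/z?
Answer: 5103/940 ≈ 5.4287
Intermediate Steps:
z = -4700 (z = -7 + (-1 + 69*(-68)) = -7 + (-1 - 4692) = -7 - 4693 = -4700)
a = -25515
a/z = -25515/(-4700) = -25515*(-1/4700) = 5103/940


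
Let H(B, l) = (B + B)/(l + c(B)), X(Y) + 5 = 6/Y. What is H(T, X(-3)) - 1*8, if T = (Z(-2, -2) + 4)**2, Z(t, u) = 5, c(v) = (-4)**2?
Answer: 10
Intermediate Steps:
c(v) = 16
X(Y) = -5 + 6/Y
T = 81 (T = (5 + 4)**2 = 9**2 = 81)
H(B, l) = 2*B/(16 + l) (H(B, l) = (B + B)/(l + 16) = (2*B)/(16 + l) = 2*B/(16 + l))
H(T, X(-3)) - 1*8 = 2*81/(16 + (-5 + 6/(-3))) - 1*8 = 2*81/(16 + (-5 + 6*(-1/3))) - 8 = 2*81/(16 + (-5 - 2)) - 8 = 2*81/(16 - 7) - 8 = 2*81/9 - 8 = 2*81*(1/9) - 8 = 18 - 8 = 10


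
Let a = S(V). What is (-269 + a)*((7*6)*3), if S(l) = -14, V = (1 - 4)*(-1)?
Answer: -35658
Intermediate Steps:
V = 3 (V = -3*(-1) = 3)
a = -14
(-269 + a)*((7*6)*3) = (-269 - 14)*((7*6)*3) = -11886*3 = -283*126 = -35658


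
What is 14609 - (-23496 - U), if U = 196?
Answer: 38301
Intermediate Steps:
14609 - (-23496 - U) = 14609 - (-23496 - 1*196) = 14609 - (-23496 - 196) = 14609 - 1*(-23692) = 14609 + 23692 = 38301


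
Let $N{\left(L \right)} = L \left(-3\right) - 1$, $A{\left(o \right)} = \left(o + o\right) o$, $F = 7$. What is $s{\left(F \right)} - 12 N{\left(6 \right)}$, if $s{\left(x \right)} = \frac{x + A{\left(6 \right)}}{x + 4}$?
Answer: $\frac{2587}{11} \approx 235.18$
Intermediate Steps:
$A{\left(o \right)} = 2 o^{2}$ ($A{\left(o \right)} = 2 o o = 2 o^{2}$)
$N{\left(L \right)} = -1 - 3 L$ ($N{\left(L \right)} = - 3 L - 1 = -1 - 3 L$)
$s{\left(x \right)} = \frac{72 + x}{4 + x}$ ($s{\left(x \right)} = \frac{x + 2 \cdot 6^{2}}{x + 4} = \frac{x + 2 \cdot 36}{4 + x} = \frac{x + 72}{4 + x} = \frac{72 + x}{4 + x}$)
$s{\left(F \right)} - 12 N{\left(6 \right)} = \frac{72 + 7}{4 + 7} - 12 \left(-1 - 18\right) = \frac{1}{11} \cdot 79 - 12 \left(-1 - 18\right) = \frac{1}{11} \cdot 79 - -228 = \frac{79}{11} + 228 = \frac{2587}{11}$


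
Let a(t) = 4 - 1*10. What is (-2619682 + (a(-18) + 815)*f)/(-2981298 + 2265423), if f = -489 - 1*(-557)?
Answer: 170978/47725 ≈ 3.5826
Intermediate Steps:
a(t) = -6 (a(t) = 4 - 10 = -6)
f = 68 (f = -489 + 557 = 68)
(-2619682 + (a(-18) + 815)*f)/(-2981298 + 2265423) = (-2619682 + (-6 + 815)*68)/(-2981298 + 2265423) = (-2619682 + 809*68)/(-715875) = (-2619682 + 55012)*(-1/715875) = -2564670*(-1/715875) = 170978/47725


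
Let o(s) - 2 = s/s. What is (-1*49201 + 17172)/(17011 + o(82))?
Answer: -32029/17014 ≈ -1.8825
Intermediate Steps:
o(s) = 3 (o(s) = 2 + s/s = 2 + 1 = 3)
(-1*49201 + 17172)/(17011 + o(82)) = (-1*49201 + 17172)/(17011 + 3) = (-49201 + 17172)/17014 = -32029*1/17014 = -32029/17014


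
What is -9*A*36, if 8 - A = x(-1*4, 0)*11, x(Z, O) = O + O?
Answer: -2592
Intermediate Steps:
x(Z, O) = 2*O
A = 8 (A = 8 - 2*0*11 = 8 - 0*11 = 8 - 1*0 = 8 + 0 = 8)
-9*A*36 = -9*8*36 = -72*36 = -2592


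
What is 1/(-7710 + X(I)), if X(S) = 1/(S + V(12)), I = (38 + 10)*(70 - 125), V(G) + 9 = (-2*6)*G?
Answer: -2793/21534031 ≈ -0.00012970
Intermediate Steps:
V(G) = -9 - 12*G (V(G) = -9 + (-2*6)*G = -9 - 12*G)
I = -2640 (I = 48*(-55) = -2640)
X(S) = 1/(-153 + S) (X(S) = 1/(S + (-9 - 12*12)) = 1/(S + (-9 - 144)) = 1/(S - 153) = 1/(-153 + S))
1/(-7710 + X(I)) = 1/(-7710 + 1/(-153 - 2640)) = 1/(-7710 + 1/(-2793)) = 1/(-7710 - 1/2793) = 1/(-21534031/2793) = -2793/21534031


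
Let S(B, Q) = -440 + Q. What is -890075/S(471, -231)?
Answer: 890075/671 ≈ 1326.5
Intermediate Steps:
-890075/S(471, -231) = -890075/(-440 - 231) = -890075/(-671) = -890075*(-1/671) = 890075/671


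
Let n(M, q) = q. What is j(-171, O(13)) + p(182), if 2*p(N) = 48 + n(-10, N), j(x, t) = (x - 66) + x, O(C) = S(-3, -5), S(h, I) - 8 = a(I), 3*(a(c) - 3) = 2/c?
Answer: -293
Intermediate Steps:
a(c) = 3 + 2/(3*c) (a(c) = 3 + (2/c)/3 = 3 + 2/(3*c))
S(h, I) = 11 + 2/(3*I) (S(h, I) = 8 + (3 + 2/(3*I)) = 11 + 2/(3*I))
O(C) = 163/15 (O(C) = 11 + (⅔)/(-5) = 11 + (⅔)*(-⅕) = 11 - 2/15 = 163/15)
j(x, t) = -66 + 2*x (j(x, t) = (-66 + x) + x = -66 + 2*x)
p(N) = 24 + N/2 (p(N) = (48 + N)/2 = 24 + N/2)
j(-171, O(13)) + p(182) = (-66 + 2*(-171)) + (24 + (½)*182) = (-66 - 342) + (24 + 91) = -408 + 115 = -293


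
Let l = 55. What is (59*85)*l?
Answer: 275825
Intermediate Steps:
(59*85)*l = (59*85)*55 = 5015*55 = 275825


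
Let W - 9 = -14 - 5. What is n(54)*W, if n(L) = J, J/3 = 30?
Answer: -900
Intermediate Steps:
J = 90 (J = 3*30 = 90)
n(L) = 90
W = -10 (W = 9 + (-14 - 5) = 9 - 19 = -10)
n(54)*W = 90*(-10) = -900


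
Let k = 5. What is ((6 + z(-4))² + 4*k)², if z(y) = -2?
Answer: 1296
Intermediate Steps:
((6 + z(-4))² + 4*k)² = ((6 - 2)² + 4*5)² = (4² + 20)² = (16 + 20)² = 36² = 1296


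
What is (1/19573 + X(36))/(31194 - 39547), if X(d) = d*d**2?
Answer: -913197889/163493269 ≈ -5.5855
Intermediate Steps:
X(d) = d**3
(1/19573 + X(36))/(31194 - 39547) = (1/19573 + 36**3)/(31194 - 39547) = (1/19573 + 46656)/(-8353) = (913197889/19573)*(-1/8353) = -913197889/163493269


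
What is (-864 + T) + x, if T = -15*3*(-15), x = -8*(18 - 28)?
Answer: -109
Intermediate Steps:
x = 80 (x = -8*(-10) = 80)
T = 675 (T = -45*(-15) = 675)
(-864 + T) + x = (-864 + 675) + 80 = -189 + 80 = -109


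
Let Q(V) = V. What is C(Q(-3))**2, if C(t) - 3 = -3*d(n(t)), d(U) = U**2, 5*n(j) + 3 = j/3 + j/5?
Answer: 82944/390625 ≈ 0.21234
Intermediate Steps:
n(j) = -3/5 + 8*j/75 (n(j) = -3/5 + (j/3 + j/5)/5 = -3/5 + (8*j/15)/5 = -3/5 + 8*j/75)
C(t) = 3 - 3*(-3/5 + 8*t/75)**2
C(Q(-3))**2 = (3 - (-45 + 8*(-3))**2/1875)**2 = (3 - (-45 - 24)**2/1875)**2 = (3 - 1/1875*(-69)**2)**2 = (3 - 1/1875*4761)**2 = (3 - 1587/625)**2 = (288/625)**2 = 82944/390625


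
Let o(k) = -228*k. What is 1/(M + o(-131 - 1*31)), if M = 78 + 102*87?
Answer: 1/45888 ≈ 2.1792e-5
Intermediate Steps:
M = 8952 (M = 78 + 8874 = 8952)
1/(M + o(-131 - 1*31)) = 1/(8952 - 228*(-131 - 1*31)) = 1/(8952 - 228*(-131 - 31)) = 1/(8952 - 228*(-162)) = 1/(8952 + 36936) = 1/45888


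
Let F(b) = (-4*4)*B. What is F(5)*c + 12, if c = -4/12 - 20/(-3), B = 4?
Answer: -1180/3 ≈ -393.33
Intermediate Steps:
c = 19/3 (c = -4*1/12 - 20*(-⅓) = -⅓ + 20/3 = 19/3 ≈ 6.3333)
F(b) = -64 (F(b) = -4*4*4 = -16*4 = -64)
F(5)*c + 12 = -64*19/3 + 12 = -1216/3 + 12 = -1180/3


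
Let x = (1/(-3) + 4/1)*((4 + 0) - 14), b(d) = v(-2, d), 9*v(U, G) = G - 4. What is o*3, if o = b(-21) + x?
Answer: -355/3 ≈ -118.33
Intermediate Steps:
v(U, G) = -4/9 + G/9 (v(U, G) = (G - 4)/9 = (-4 + G)/9 = -4/9 + G/9)
b(d) = -4/9 + d/9
x = -110/3 (x = (1*(-⅓) + 4*1)*(4 - 14) = (-⅓ + 4)*(-10) = (11/3)*(-10) = -110/3 ≈ -36.667)
o = -355/9 (o = (-4/9 + (⅑)*(-21)) - 110/3 = (-4/9 - 7/3) - 110/3 = -25/9 - 110/3 = -355/9 ≈ -39.444)
o*3 = -355/9*3 = -355/3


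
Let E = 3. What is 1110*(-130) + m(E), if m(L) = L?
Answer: -144297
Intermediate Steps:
1110*(-130) + m(E) = 1110*(-130) + 3 = -144300 + 3 = -144297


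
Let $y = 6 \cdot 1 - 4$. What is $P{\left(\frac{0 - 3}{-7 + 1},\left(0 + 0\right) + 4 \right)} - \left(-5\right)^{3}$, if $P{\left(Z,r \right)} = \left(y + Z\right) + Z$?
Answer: $128$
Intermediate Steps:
$y = 2$ ($y = 6 - 4 = 2$)
$P{\left(Z,r \right)} = 2 + 2 Z$ ($P{\left(Z,r \right)} = \left(2 + Z\right) + Z = 2 + 2 Z$)
$P{\left(\frac{0 - 3}{-7 + 1},\left(0 + 0\right) + 4 \right)} - \left(-5\right)^{3} = \left(2 + 2 \frac{0 - 3}{-7 + 1}\right) - \left(-5\right)^{3} = \left(2 + 2 \left(- \frac{3}{-6}\right)\right) - -125 = \left(2 + 2 \left(\left(-3\right) \left(- \frac{1}{6}\right)\right)\right) + 125 = \left(2 + 2 \cdot \frac{1}{2}\right) + 125 = \left(2 + 1\right) + 125 = 3 + 125 = 128$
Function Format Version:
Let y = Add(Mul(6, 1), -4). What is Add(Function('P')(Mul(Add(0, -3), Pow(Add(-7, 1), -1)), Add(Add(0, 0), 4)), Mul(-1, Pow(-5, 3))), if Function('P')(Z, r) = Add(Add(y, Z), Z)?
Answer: 128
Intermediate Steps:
y = 2 (y = Add(6, -4) = 2)
Function('P')(Z, r) = Add(2, Mul(2, Z)) (Function('P')(Z, r) = Add(Add(2, Z), Z) = Add(2, Mul(2, Z)))
Add(Function('P')(Mul(Add(0, -3), Pow(Add(-7, 1), -1)), Add(Add(0, 0), 4)), Mul(-1, Pow(-5, 3))) = Add(Add(2, Mul(2, Mul(Add(0, -3), Pow(Add(-7, 1), -1)))), Mul(-1, Pow(-5, 3))) = Add(Add(2, Mul(2, Mul(-3, Pow(-6, -1)))), Mul(-1, -125)) = Add(Add(2, Mul(2, Mul(-3, Rational(-1, 6)))), 125) = Add(Add(2, Mul(2, Rational(1, 2))), 125) = Add(Add(2, 1), 125) = Add(3, 125) = 128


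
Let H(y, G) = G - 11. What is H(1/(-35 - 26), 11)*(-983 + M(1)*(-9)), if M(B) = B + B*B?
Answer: 0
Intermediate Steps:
H(y, G) = -11 + G
M(B) = B + B**2
H(1/(-35 - 26), 11)*(-983 + M(1)*(-9)) = (-11 + 11)*(-983 + (1*(1 + 1))*(-9)) = 0*(-983 + (1*2)*(-9)) = 0*(-983 + 2*(-9)) = 0*(-983 - 18) = 0*(-1001) = 0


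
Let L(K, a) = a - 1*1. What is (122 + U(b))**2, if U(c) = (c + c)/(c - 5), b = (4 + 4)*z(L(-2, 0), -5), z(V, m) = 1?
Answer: 145924/9 ≈ 16214.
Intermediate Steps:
L(K, a) = -1 + a (L(K, a) = a - 1 = -1 + a)
b = 8 (b = (4 + 4)*1 = 8*1 = 8)
U(c) = 2*c/(-5 + c) (U(c) = (2*c)/(-5 + c) = 2*c/(-5 + c))
(122 + U(b))**2 = (122 + 2*8/(-5 + 8))**2 = (122 + 2*8/3)**2 = (122 + 2*8*(1/3))**2 = (122 + 16/3)**2 = (382/3)**2 = 145924/9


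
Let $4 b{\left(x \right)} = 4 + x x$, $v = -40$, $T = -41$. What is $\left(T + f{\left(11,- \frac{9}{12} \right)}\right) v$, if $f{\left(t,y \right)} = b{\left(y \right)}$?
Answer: $\frac{12755}{8} \approx 1594.4$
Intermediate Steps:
$b{\left(x \right)} = 1 + \frac{x^{2}}{4}$ ($b{\left(x \right)} = \frac{4 + x x}{4} = \frac{4 + x^{2}}{4} = 1 + \frac{x^{2}}{4}$)
$f{\left(t,y \right)} = 1 + \frac{y^{2}}{4}$
$\left(T + f{\left(11,- \frac{9}{12} \right)}\right) v = \left(-41 + \left(1 + \frac{\left(- \frac{9}{12}\right)^{2}}{4}\right)\right) \left(-40\right) = \left(-41 + \left(1 + \frac{\left(\left(-9\right) \frac{1}{12}\right)^{2}}{4}\right)\right) \left(-40\right) = \left(-41 + \left(1 + \frac{\left(- \frac{3}{4}\right)^{2}}{4}\right)\right) \left(-40\right) = \left(-41 + \left(1 + \frac{1}{4} \cdot \frac{9}{16}\right)\right) \left(-40\right) = \left(-41 + \left(1 + \frac{9}{64}\right)\right) \left(-40\right) = \left(-41 + \frac{73}{64}\right) \left(-40\right) = \left(- \frac{2551}{64}\right) \left(-40\right) = \frac{12755}{8}$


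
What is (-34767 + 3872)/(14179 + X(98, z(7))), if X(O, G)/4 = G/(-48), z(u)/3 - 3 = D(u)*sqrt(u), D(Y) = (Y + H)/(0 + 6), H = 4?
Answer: -252309331440/115789116437 - 8156280*sqrt(7)/115789116437 ≈ -2.1792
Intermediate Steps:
D(Y) = 2/3 + Y/6 (D(Y) = (Y + 4)/(0 + 6) = (4 + Y)/6 = (4 + Y)*(1/6) = 2/3 + Y/6)
z(u) = 9 + 3*sqrt(u)*(2/3 + u/6) (z(u) = 9 + 3*((2/3 + u/6)*sqrt(u)) = 9 + 3*(sqrt(u)*(2/3 + u/6)) = 9 + 3*sqrt(u)*(2/3 + u/6))
X(O, G) = -G/12 (X(O, G) = 4*(G/(-48)) = 4*(G*(-1/48)) = 4*(-G/48) = -G/12)
(-34767 + 3872)/(14179 + X(98, z(7))) = (-34767 + 3872)/(14179 - (9 + sqrt(7)*(4 + 7)/2)/12) = -30895/(14179 - (9 + (1/2)*sqrt(7)*11)/12) = -30895/(14179 - (9 + 11*sqrt(7)/2)/12) = -30895/(14179 + (-3/4 - 11*sqrt(7)/24)) = -30895/(56713/4 - 11*sqrt(7)/24)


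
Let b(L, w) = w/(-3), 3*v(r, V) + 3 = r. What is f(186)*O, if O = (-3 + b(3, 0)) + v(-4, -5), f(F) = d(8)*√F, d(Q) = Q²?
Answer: -1024*√186/3 ≈ -4655.2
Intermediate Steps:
v(r, V) = -1 + r/3
b(L, w) = -w/3 (b(L, w) = w*(-⅓) = -w/3)
f(F) = 64*√F (f(F) = 8²*√F = 64*√F)
O = -16/3 (O = (-3 - ⅓*0) + (-1 + (⅓)*(-4)) = (-3 + 0) + (-1 - 4/3) = -3 - 7/3 = -16/3 ≈ -5.3333)
f(186)*O = (64*√186)*(-16/3) = -1024*√186/3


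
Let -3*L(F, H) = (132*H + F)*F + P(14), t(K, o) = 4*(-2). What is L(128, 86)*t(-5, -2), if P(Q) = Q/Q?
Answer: 11755528/3 ≈ 3.9185e+6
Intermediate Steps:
t(K, o) = -8
P(Q) = 1
L(F, H) = -⅓ - F*(F + 132*H)/3 (L(F, H) = -((132*H + F)*F + 1)/3 = -((F + 132*H)*F + 1)/3 = -(F*(F + 132*H) + 1)/3 = -(1 + F*(F + 132*H))/3 = -⅓ - F*(F + 132*H)/3)
L(128, 86)*t(-5, -2) = (-⅓ - ⅓*128² - 44*128*86)*(-8) = (-⅓ - ⅓*16384 - 484352)*(-8) = (-⅓ - 16384/3 - 484352)*(-8) = -1469441/3*(-8) = 11755528/3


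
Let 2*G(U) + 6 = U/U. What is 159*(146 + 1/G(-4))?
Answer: 115752/5 ≈ 23150.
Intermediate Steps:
G(U) = -5/2 (G(U) = -3 + (U/U)/2 = -3 + (½)*1 = -3 + ½ = -5/2)
159*(146 + 1/G(-4)) = 159*(146 + 1/(-5/2)) = 159*(146 - ⅖) = 159*(728/5) = 115752/5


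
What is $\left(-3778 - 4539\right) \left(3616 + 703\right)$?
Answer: $-35921123$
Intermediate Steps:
$\left(-3778 - 4539\right) \left(3616 + 703\right) = \left(-8317\right) 4319 = -35921123$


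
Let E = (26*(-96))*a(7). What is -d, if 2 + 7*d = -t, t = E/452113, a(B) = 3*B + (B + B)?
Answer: 816866/3164791 ≈ 0.25811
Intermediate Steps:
a(B) = 5*B (a(B) = 3*B + 2*B = 5*B)
E = -87360 (E = (26*(-96))*(5*7) = -2496*35 = -87360)
t = -87360/452113 ≈ -0.19323
d = -816866/3164791 (d = -2/7 + (-1*(-87360/452113))/7 = -2/7 + (⅐)*(87360/452113) = -2/7 + 12480/452113 = -816866/3164791 ≈ -0.25811)
-d = -1*(-816866/3164791) = 816866/3164791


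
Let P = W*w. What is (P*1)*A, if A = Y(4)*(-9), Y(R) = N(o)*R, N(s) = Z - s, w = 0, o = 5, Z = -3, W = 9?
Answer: 0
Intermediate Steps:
P = 0 (P = 9*0 = 0)
N(s) = -3 - s
Y(R) = -8*R (Y(R) = (-3 - 1*5)*R = (-3 - 5)*R = -8*R)
A = 288 (A = -8*4*(-9) = -32*(-9) = 288)
(P*1)*A = (0*1)*288 = 0*288 = 0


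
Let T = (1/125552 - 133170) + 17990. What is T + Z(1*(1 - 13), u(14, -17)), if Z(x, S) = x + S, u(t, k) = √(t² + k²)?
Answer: -14462585983/125552 + √485 ≈ -1.1517e+5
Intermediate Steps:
u(t, k) = √(k² + t²)
Z(x, S) = S + x
T = -14461079359/125552 (T = (1/125552 - 133170) + 17990 = -16719759839/125552 + 17990 = -14461079359/125552 ≈ -1.1518e+5)
T + Z(1*(1 - 13), u(14, -17)) = -14461079359/125552 + (√((-17)² + 14²) + 1*(1 - 13)) = -14461079359/125552 + (√(289 + 196) + 1*(-12)) = -14461079359/125552 + (√485 - 12) = -14461079359/125552 + (-12 + √485) = -14462585983/125552 + √485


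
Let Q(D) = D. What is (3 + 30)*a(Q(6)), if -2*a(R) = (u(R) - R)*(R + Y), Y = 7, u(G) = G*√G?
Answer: 1287 - 1287*√6 ≈ -1865.5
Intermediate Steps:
u(G) = G^(3/2)
a(R) = -(7 + R)*(R^(3/2) - R)/2 (a(R) = -(R^(3/2) - R)*(R + 7)/2 = -(R^(3/2) - R)*(7 + R)/2 = -(7 + R)*(R^(3/2) - R)/2)
(3 + 30)*a(Q(6)) = (3 + 30)*((½)*6² - 21*√6 - 18*√6 + (7/2)*6) = 33*((½)*36 - 21*√6 - 18*√6 + 21) = 33*(18 - 21*√6 - 18*√6 + 21) = 33*(39 - 39*√6) = 1287 - 1287*√6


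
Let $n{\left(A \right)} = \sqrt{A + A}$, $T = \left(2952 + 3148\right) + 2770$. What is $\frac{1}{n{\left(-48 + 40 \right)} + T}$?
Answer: $\frac{4435}{39338458} - \frac{i}{19669229} \approx 0.00011274 - 5.0841 \cdot 10^{-8} i$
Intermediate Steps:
$T = 8870$ ($T = 6100 + 2770 = 8870$)
$n{\left(A \right)} = \sqrt{2} \sqrt{A}$ ($n{\left(A \right)} = \sqrt{2 A} = \sqrt{2} \sqrt{A}$)
$\frac{1}{n{\left(-48 + 40 \right)} + T} = \frac{1}{\sqrt{2} \sqrt{-48 + 40} + 8870} = \frac{1}{\sqrt{2} \sqrt{-8} + 8870} = \frac{1}{\sqrt{2} \cdot 2 i \sqrt{2} + 8870} = \frac{1}{4 i + 8870} = \frac{1}{8870 + 4 i} = \frac{8870 - 4 i}{78676916}$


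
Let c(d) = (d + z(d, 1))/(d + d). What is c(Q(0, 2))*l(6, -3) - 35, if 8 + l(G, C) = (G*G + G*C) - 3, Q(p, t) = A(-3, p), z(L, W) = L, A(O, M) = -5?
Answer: -28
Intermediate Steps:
Q(p, t) = -5
c(d) = 1 (c(d) = (d + d)/(d + d) = (2*d)/((2*d)) = (2*d)*(1/(2*d)) = 1)
l(G, C) = -11 + G² + C*G (l(G, C) = -8 + ((G*G + G*C) - 3) = -8 + ((G² + C*G) - 3) = -8 + (-3 + G² + C*G) = -11 + G² + C*G)
c(Q(0, 2))*l(6, -3) - 35 = 1*(-11 + 6² - 3*6) - 35 = 1*(-11 + 36 - 18) - 35 = 1*7 - 35 = 7 - 35 = -28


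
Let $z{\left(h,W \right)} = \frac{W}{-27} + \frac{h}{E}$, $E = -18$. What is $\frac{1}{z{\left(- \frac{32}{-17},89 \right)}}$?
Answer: $- \frac{459}{1561} \approx -0.29404$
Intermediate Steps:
$z{\left(h,W \right)} = - \frac{h}{18} - \frac{W}{27}$ ($z{\left(h,W \right)} = \frac{W}{-27} + \frac{h}{-18} = W \left(- \frac{1}{27}\right) + h \left(- \frac{1}{18}\right) = - \frac{W}{27} - \frac{h}{18} = - \frac{h}{18} - \frac{W}{27}$)
$\frac{1}{z{\left(- \frac{32}{-17},89 \right)}} = \frac{1}{- \frac{\left(-32\right) \frac{1}{-17}}{18} - \frac{89}{27}} = \frac{1}{- \frac{\left(-32\right) \left(- \frac{1}{17}\right)}{18} - \frac{89}{27}} = \frac{1}{\left(- \frac{1}{18}\right) \frac{32}{17} - \frac{89}{27}} = \frac{1}{- \frac{16}{153} - \frac{89}{27}} = \frac{1}{- \frac{1561}{459}} = - \frac{459}{1561}$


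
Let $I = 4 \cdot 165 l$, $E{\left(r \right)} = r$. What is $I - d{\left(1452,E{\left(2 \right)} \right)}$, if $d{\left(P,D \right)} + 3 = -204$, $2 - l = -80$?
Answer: $54327$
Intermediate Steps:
$l = 82$ ($l = 2 - -80 = 2 + 80 = 82$)
$I = 54120$ ($I = 4 \cdot 165 \cdot 82 = 660 \cdot 82 = 54120$)
$d{\left(P,D \right)} = -207$ ($d{\left(P,D \right)} = -3 - 204 = -207$)
$I - d{\left(1452,E{\left(2 \right)} \right)} = 54120 - -207 = 54120 + 207 = 54327$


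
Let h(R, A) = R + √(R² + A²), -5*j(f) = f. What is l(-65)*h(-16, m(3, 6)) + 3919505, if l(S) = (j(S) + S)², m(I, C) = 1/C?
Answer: 3876241 + 1352*√9217/3 ≈ 3.9195e+6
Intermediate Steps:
j(f) = -f/5
l(S) = 16*S²/25 (l(S) = (-S/5 + S)² = (4*S/5)² = 16*S²/25)
h(R, A) = R + √(A² + R²)
l(-65)*h(-16, m(3, 6)) + 3919505 = ((16/25)*(-65)²)*(-16 + √((1/6)² + (-16)²)) + 3919505 = ((16/25)*4225)*(-16 + √((⅙)² + 256)) + 3919505 = 2704*(-16 + √(1/36 + 256)) + 3919505 = 2704*(-16 + √(9217/36)) + 3919505 = 2704*(-16 + √9217/6) + 3919505 = (-43264 + 1352*√9217/3) + 3919505 = 3876241 + 1352*√9217/3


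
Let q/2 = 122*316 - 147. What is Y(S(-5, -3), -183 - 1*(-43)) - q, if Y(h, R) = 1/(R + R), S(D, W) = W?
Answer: -21506801/280 ≈ -76810.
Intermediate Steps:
Y(h, R) = 1/(2*R)
q = 76810 (q = 2*(122*316 - 147) = 2*(38552 - 147) = 2*38405 = 76810)
Y(S(-5, -3), -183 - 1*(-43)) - q = 1/(2*(-183 - 1*(-43))) - 1*76810 = 1/(2*(-183 + 43)) - 76810 = (½)/(-140) - 76810 = (½)*(-1/140) - 76810 = -1/280 - 76810 = -21506801/280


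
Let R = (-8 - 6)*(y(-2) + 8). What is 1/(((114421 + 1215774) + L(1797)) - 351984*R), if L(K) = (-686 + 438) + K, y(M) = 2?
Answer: 1/50609504 ≈ 1.9759e-8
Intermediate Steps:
L(K) = -248 + K
R = -140 (R = (-8 - 6)*(2 + 8) = -14*10 = -140)
1/(((114421 + 1215774) + L(1797)) - 351984*R) = 1/(((114421 + 1215774) + (-248 + 1797)) - 351984*(-140)) = 1/((1330195 + 1549) + 49277760) = 1/(1331744 + 49277760) = 1/50609504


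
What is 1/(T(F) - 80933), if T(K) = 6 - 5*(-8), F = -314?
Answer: -1/80887 ≈ -1.2363e-5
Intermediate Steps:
T(K) = 46 (T(K) = 6 + 40 = 46)
1/(T(F) - 80933) = 1/(46 - 80933) = 1/(-80887) = -1/80887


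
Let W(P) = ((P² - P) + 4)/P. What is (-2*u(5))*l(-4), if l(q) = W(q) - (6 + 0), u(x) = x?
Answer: 120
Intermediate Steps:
W(P) = (4 + P² - P)/P
l(q) = -7 + q + 4/q (l(q) = (-1 + q + 4/q) - (6 + 0) = (-1 + q + 4/q) - 1*6 = (-1 + q + 4/q) - 6 = -7 + q + 4/q)
(-2*u(5))*l(-4) = (-2*5)*(-7 - 4 + 4/(-4)) = -10*(-7 - 4 + 4*(-¼)) = -10*(-7 - 4 - 1) = -10*(-12) = 120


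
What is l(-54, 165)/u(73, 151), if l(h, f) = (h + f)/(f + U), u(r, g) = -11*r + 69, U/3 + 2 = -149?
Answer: 37/70464 ≈ 0.00052509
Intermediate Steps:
U = -453 (U = -6 + 3*(-149) = -6 - 447 = -453)
u(r, g) = 69 - 11*r
l(h, f) = (f + h)/(-453 + f) (l(h, f) = (h + f)/(f - 453) = (f + h)/(-453 + f))
l(-54, 165)/u(73, 151) = ((165 - 54)/(-453 + 165))/(69 - 11*73) = (111/(-288))/(69 - 803) = -1/288*111/(-734) = -37/96*(-1/734) = 37/70464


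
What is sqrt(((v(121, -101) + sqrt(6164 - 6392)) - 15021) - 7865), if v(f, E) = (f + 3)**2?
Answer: sqrt(-7510 + 2*I*sqrt(57)) ≈ 0.0871 + 86.66*I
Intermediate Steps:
v(f, E) = (3 + f)**2
sqrt(((v(121, -101) + sqrt(6164 - 6392)) - 15021) - 7865) = sqrt((((3 + 121)**2 + sqrt(6164 - 6392)) - 15021) - 7865) = sqrt(((124**2 + sqrt(-228)) - 15021) - 7865) = sqrt(((15376 + 2*I*sqrt(57)) - 15021) - 7865) = sqrt((355 + 2*I*sqrt(57)) - 7865) = sqrt(-7510 + 2*I*sqrt(57))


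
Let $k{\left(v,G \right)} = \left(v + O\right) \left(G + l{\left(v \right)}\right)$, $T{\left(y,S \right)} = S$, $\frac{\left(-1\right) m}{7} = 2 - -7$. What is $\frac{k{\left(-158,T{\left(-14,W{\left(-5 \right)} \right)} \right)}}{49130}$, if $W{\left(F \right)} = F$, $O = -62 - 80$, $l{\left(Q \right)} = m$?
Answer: $\frac{120}{289} \approx 0.41523$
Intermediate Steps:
$m = -63$ ($m = - 7 \left(2 - -7\right) = - 7 \left(2 + 7\right) = \left(-7\right) 9 = -63$)
$l{\left(Q \right)} = -63$
$O = -142$ ($O = -62 - 80 = -142$)
$k{\left(v,G \right)} = \left(-142 + v\right) \left(-63 + G\right)$ ($k{\left(v,G \right)} = \left(v - 142\right) \left(G - 63\right) = \left(-142 + v\right) \left(-63 + G\right)$)
$\frac{k{\left(-158,T{\left(-14,W{\left(-5 \right)} \right)} \right)}}{49130} = \frac{8946 - -710 - -9954 - -790}{49130} = \left(8946 + 710 + 9954 + 790\right) \frac{1}{49130} = 20400 \cdot \frac{1}{49130} = \frac{120}{289}$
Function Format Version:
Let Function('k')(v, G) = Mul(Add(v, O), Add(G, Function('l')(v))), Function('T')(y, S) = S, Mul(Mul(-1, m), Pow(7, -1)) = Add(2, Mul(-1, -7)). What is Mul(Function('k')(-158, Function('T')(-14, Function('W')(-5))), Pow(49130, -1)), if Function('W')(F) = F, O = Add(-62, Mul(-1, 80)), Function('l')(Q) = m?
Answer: Rational(120, 289) ≈ 0.41523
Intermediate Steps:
m = -63 (m = Mul(-7, Add(2, Mul(-1, -7))) = Mul(-7, Add(2, 7)) = Mul(-7, 9) = -63)
Function('l')(Q) = -63
O = -142 (O = Add(-62, -80) = -142)
Function('k')(v, G) = Mul(Add(-142, v), Add(-63, G)) (Function('k')(v, G) = Mul(Add(v, -142), Add(G, -63)) = Mul(Add(-142, v), Add(-63, G)))
Mul(Function('k')(-158, Function('T')(-14, Function('W')(-5))), Pow(49130, -1)) = Mul(Add(8946, Mul(-142, -5), Mul(-63, -158), Mul(-5, -158)), Pow(49130, -1)) = Mul(Add(8946, 710, 9954, 790), Rational(1, 49130)) = Mul(20400, Rational(1, 49130)) = Rational(120, 289)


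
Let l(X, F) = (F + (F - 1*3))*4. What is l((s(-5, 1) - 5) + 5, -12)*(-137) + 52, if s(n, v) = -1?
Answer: 14848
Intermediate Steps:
l(X, F) = -12 + 8*F (l(X, F) = (F + (F - 3))*4 = (F + (-3 + F))*4 = (-3 + 2*F)*4 = -12 + 8*F)
l((s(-5, 1) - 5) + 5, -12)*(-137) + 52 = (-12 + 8*(-12))*(-137) + 52 = (-12 - 96)*(-137) + 52 = -108*(-137) + 52 = 14796 + 52 = 14848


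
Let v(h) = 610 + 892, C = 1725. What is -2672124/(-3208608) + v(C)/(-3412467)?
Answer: 19473751369/23395873752 ≈ 0.83236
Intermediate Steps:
v(h) = 1502
-2672124/(-3208608) + v(C)/(-3412467) = -2672124/(-3208608) + 1502/(-3412467) = -2672124*(-1/3208608) + 1502*(-1/3412467) = 17129/20568 - 1502/3412467 = 19473751369/23395873752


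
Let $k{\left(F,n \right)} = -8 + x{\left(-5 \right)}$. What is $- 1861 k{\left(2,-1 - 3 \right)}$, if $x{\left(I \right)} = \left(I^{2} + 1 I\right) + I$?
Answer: $-13027$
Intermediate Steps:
$x{\left(I \right)} = I^{2} + 2 I$ ($x{\left(I \right)} = \left(I^{2} + I\right) + I = \left(I + I^{2}\right) + I = I^{2} + 2 I$)
$k{\left(F,n \right)} = 7$ ($k{\left(F,n \right)} = -8 - 5 \left(2 - 5\right) = -8 - -15 = -8 + 15 = 7$)
$- 1861 k{\left(2,-1 - 3 \right)} = \left(-1861\right) 7 = -13027$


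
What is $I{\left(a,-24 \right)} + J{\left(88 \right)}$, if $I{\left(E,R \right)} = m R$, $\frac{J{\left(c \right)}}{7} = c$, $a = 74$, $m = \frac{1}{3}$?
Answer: $608$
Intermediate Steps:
$m = \frac{1}{3} \approx 0.33333$
$J{\left(c \right)} = 7 c$
$I{\left(E,R \right)} = \frac{R}{3}$
$I{\left(a,-24 \right)} + J{\left(88 \right)} = \frac{1}{3} \left(-24\right) + 7 \cdot 88 = -8 + 616 = 608$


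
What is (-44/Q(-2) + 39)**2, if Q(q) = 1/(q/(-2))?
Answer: 25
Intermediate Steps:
Q(q) = -2/q (Q(q) = 1/(q*(-1/2)) = 1/(-q/2) = -2/q)
(-44/Q(-2) + 39)**2 = (-44/((-2/(-2))) + 39)**2 = (-44/((-2*(-1/2))) + 39)**2 = (-44/1 + 39)**2 = (-44*1 + 39)**2 = (-44 + 39)**2 = (-5)**2 = 25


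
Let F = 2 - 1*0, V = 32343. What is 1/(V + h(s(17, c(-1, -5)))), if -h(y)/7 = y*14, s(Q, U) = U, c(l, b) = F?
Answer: 1/32147 ≈ 3.1107e-5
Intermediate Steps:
F = 2 (F = 2 + 0 = 2)
c(l, b) = 2
h(y) = -98*y (h(y) = -7*y*14 = -98*y)
1/(V + h(s(17, c(-1, -5)))) = 1/(32343 - 98*2) = 1/(32343 - 196) = 1/32147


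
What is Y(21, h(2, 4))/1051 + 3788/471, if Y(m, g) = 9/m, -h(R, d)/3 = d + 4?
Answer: 27869729/3465147 ≈ 8.0429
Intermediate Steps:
h(R, d) = -12 - 3*d (h(R, d) = -3*(d + 4) = -3*(4 + d) = -12 - 3*d)
Y(21, h(2, 4))/1051 + 3788/471 = (9/21)/1051 + 3788/471 = (9*(1/21))*(1/1051) + 3788*(1/471) = (3/7)*(1/1051) + 3788/471 = 3/7357 + 3788/471 = 27869729/3465147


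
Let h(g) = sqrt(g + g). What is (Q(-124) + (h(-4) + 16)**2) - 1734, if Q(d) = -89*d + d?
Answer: 9426 + 64*I*sqrt(2) ≈ 9426.0 + 90.51*I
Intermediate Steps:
Q(d) = -88*d
h(g) = sqrt(2)*sqrt(g) (h(g) = sqrt(2*g) = sqrt(2)*sqrt(g))
(Q(-124) + (h(-4) + 16)**2) - 1734 = (-88*(-124) + (sqrt(2)*sqrt(-4) + 16)**2) - 1734 = (10912 + (sqrt(2)*(2*I) + 16)**2) - 1734 = (10912 + (2*I*sqrt(2) + 16)**2) - 1734 = (10912 + (16 + 2*I*sqrt(2))**2) - 1734 = 9178 + (16 + 2*I*sqrt(2))**2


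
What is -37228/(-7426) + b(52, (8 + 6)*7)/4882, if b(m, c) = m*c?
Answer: 54897498/9063433 ≈ 6.0570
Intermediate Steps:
b(m, c) = c*m
-37228/(-7426) + b(52, (8 + 6)*7)/4882 = -37228/(-7426) + (((8 + 6)*7)*52)/4882 = -37228*(-1/7426) + ((14*7)*52)*(1/4882) = 18614/3713 + (98*52)*(1/4882) = 18614/3713 + 5096*(1/4882) = 18614/3713 + 2548/2441 = 54897498/9063433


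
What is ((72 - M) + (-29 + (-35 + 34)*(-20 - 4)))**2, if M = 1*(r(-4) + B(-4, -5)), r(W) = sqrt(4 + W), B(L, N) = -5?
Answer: 5184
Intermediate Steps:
M = -5 (M = 1*(sqrt(4 - 4) - 5) = 1*(sqrt(0) - 5) = 1*(0 - 5) = 1*(-5) = -5)
((72 - M) + (-29 + (-35 + 34)*(-20 - 4)))**2 = ((72 - 1*(-5)) + (-29 + (-35 + 34)*(-20 - 4)))**2 = ((72 + 5) + (-29 - 1*(-24)))**2 = (77 + (-29 + 24))**2 = (77 - 5)**2 = 72**2 = 5184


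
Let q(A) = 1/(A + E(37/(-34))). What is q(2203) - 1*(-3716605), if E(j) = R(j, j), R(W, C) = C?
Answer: 278243633359/74865 ≈ 3.7166e+6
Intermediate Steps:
E(j) = j
q(A) = 1/(-37/34 + A) (q(A) = 1/(A + 37/(-34)) = 1/(A + 37*(-1/34)) = 1/(A - 37/34) = 1/(-37/34 + A))
q(2203) - 1*(-3716605) = 34/(-37 + 34*2203) - 1*(-3716605) = 34/(-37 + 74902) + 3716605 = 34/74865 + 3716605 = 278243633359/74865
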